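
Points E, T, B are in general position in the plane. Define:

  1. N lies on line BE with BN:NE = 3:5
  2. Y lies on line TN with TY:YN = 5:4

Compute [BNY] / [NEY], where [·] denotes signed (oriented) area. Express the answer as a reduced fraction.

Choose coordinates E = (0, 0), T = (1, 0), B = (0, 1).
1. N lies on line BE with BN:NE = 3:5 ⇒ N = (0, 5/8)
2. Y lies on line TN with TY:YN = 5:4 ⇒ Y = (4/9, 25/72)
2·[BNY] = 1/6, 2·[NEY] = 5/18
[BNY]:[NEY] = 1/6:5/18 = 3/5

[BNY]:[NEY] = 3/5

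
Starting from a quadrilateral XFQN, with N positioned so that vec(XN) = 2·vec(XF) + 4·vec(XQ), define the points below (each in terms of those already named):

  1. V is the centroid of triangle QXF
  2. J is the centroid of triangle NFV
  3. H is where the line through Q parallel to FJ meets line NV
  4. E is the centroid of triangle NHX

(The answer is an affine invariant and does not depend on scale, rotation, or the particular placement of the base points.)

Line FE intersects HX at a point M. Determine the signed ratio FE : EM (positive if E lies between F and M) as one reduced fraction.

FE:EM = 65/46

Choose coordinates X = (0, 0), F = (1, 0), Q = (0, 1), N = (2, 4).
1. V is the centroid of triangle QXF ⇒ V = (1/3, 1/3)
2. J is the centroid of triangle NFV ⇒ J = (10/9, 13/9)
3. H is where the line through Q parallel to FJ meets line NV ⇒ H = (-7/54, -37/54)
4. E is the centroid of triangle NHX ⇒ E = (101/162, 179/162)
line FE meets HX at M = (1253/3510, 6623/3510)
E = F + t·(M−F) with t = 65/111, so FE:EM = 65/111:46/111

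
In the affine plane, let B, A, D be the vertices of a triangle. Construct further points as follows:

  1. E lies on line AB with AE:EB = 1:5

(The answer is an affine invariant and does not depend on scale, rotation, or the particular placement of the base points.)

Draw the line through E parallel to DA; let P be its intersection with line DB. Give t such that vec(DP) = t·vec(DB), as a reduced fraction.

Assign B = (0, 0), A = (1, 0), D = (0, 1) — the answer is frame-independent, so this choice is without loss of generality.
1. E lies on line AB with AE:EB = 1:5 ⇒ E = (5/6, 0)
through E parallel to DA: direction (1, -1); meets DB at P = (0, 5/6)
P = D + t·(B−D) with t = 1/6

t = 1/6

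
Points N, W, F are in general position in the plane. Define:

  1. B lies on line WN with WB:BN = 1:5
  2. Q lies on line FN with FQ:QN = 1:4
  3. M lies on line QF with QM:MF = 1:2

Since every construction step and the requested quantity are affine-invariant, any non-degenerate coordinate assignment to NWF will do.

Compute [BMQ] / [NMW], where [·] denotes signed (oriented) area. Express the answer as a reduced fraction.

Choose coordinates N = (0, 0), W = (1, 0), F = (0, 1).
1. B lies on line WN with WB:BN = 1:5 ⇒ B = (5/6, 0)
2. Q lies on line FN with FQ:QN = 1:4 ⇒ Q = (0, 4/5)
3. M lies on line QF with QM:MF = 1:2 ⇒ M = (0, 13/15)
2·[BMQ] = 1/18, 2·[NMW] = -13/15
[BMQ]:[NMW] = 1/18:-13/15 = -5/78

[BMQ]:[NMW] = -5/78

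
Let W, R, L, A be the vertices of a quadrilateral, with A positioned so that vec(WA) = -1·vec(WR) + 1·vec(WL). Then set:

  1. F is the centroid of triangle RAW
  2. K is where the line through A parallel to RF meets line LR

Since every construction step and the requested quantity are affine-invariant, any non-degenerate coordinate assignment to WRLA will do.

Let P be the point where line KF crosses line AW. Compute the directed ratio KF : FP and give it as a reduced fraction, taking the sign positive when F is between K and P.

Set W = (0, 0), R = (1, 0), L = (0, 1), A = (-1, 1); any affine frame gives the same invariant.
1. F is the centroid of triangle RAW ⇒ F = (0, 1/3)
2. K is where the line through A parallel to RF meets line LR ⇒ K = (1/2, 1/2)
line KF meets AW at P = (-1/4, 1/4)
F = K + t·(P−K) with t = 2/3, so KF:FP = 2/3:1/3

KF:FP = 2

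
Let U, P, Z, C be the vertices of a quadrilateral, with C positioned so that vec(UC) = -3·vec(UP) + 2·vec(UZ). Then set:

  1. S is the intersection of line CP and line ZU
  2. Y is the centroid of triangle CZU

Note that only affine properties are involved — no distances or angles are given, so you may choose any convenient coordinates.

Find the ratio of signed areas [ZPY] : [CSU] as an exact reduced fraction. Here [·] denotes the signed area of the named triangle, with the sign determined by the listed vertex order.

Work in coordinates with U = (0, 0), P = (1, 0), Z = (0, 1), C = (-3, 2).
1. S is the intersection of line CP and line ZU ⇒ S = (0, 1/2)
2. Y is the centroid of triangle CZU ⇒ Y = (-1, 1)
2·[ZPY] = -1, 2·[CSU] = -3/2
[ZPY]:[CSU] = -1:-3/2 = 2/3

[ZPY]:[CSU] = 2/3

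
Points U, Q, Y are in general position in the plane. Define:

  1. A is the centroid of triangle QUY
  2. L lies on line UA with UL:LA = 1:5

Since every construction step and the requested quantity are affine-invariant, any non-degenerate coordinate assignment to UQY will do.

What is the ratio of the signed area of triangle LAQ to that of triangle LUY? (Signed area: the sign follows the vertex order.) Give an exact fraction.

Assign U = (0, 0), Q = (1, 0), Y = (0, 1) — the answer is frame-independent, so this choice is without loss of generality.
1. A is the centroid of triangle QUY ⇒ A = (1/3, 1/3)
2. L lies on line UA with UL:LA = 1:5 ⇒ L = (1/18, 1/18)
2·[LAQ] = -5/18, 2·[LUY] = -1/18
[LAQ]:[LUY] = -5/18:-1/18 = 5

[LAQ]:[LUY] = 5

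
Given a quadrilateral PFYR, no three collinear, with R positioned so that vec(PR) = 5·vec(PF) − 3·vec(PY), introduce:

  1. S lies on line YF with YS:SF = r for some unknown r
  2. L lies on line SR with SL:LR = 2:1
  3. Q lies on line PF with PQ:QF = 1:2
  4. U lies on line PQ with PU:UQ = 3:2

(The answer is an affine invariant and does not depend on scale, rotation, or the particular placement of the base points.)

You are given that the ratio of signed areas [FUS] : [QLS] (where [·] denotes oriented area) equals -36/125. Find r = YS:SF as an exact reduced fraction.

r = 1/4

Work in coordinates with P = (0, 0), F = (1, 0), Y = (0, 1), R = (5, -3).
1. With YS:SF = r, write λ = r/(r+1) so S = Y + λ·(F−Y); S is affine-linear in λ
2. L lies on line SR with SL:LR = 2:1 ⇒ L is an affine combination of earlier points and hence also affine-linear in λ
3. Q lies on line PF with PQ:QF = 1:2 ⇒ Q = (1/3, 0)
4. U lies on line PQ with PU:UQ = 3:2 ⇒ U = (1/5, 0)
Every point depending on S is an affine combination of S and λ-independent points, so each such coordinate is linear in λ; the λ² term in each signed area is a multiple of (F−Y)×(F−Y) = 0, so 2·[FUS] and 2·[QLS] are each linear in λ. Evaluating at λ=0 and λ=1:
  2·[FUS] = 4/5·λ − 4/5,   2·[QLS] = -10/9·λ + 22/9
So [FUS]:[QLS] = (4/5·λ − 4/5) / (-10/9·λ + 22/9). Setting this equal to -36/125:
  4/5·λ − 4/5 = -36/125·(-10/9·λ + 22/9)  ⇒  λ = 1/5
Then r = λ/(1−λ) = (1/5)/(4/5) = 1/4. Check: with r = 1/4, S = (1/5, 4/5) and [FUS]:[QLS] = -36/125 as required.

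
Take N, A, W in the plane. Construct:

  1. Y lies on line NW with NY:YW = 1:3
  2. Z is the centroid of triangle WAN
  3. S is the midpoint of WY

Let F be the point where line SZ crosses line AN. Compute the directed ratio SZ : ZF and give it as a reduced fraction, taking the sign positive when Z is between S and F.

SZ:ZF = 7/8

Choose coordinates N = (0, 0), A = (1, 0), W = (0, 1).
1. Y lies on line NW with NY:YW = 1:3 ⇒ Y = (0, 1/4)
2. Z is the centroid of triangle WAN ⇒ Z = (1/3, 1/3)
3. S is the midpoint of WY ⇒ S = (0, 5/8)
line SZ meets AN at F = (5/7, 0)
Z = S + t·(F−S) with t = 7/15, so SZ:ZF = 7/15:8/15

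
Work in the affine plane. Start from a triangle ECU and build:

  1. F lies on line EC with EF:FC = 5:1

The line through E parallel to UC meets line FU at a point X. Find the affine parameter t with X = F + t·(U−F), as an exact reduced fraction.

t = -5

Set E = (0, 0), C = (1, 0), U = (0, 1); any affine frame gives the same invariant.
1. F lies on line EC with EF:FC = 5:1 ⇒ F = (5/6, 0)
through E parallel to UC: direction (1, -1); meets FU at X = (5, -5)
X = F + t·(U−F) with t = -5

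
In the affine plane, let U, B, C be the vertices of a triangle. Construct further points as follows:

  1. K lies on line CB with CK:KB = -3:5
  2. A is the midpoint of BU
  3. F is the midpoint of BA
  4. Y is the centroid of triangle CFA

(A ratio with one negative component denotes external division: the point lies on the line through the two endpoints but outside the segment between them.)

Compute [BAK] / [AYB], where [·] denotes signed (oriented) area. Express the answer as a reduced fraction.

[BAK]:[AYB] = 15/2

Work in coordinates with U = (0, 0), B = (1, 0), C = (0, 1).
1. K lies on line CB with CK:KB = -3:5 ⇒ K = (-3/2, 5/2)
2. A is the midpoint of BU ⇒ A = (1/2, 0)
3. F is the midpoint of BA ⇒ F = (3/4, 0)
4. Y is the centroid of triangle CFA ⇒ Y = (5/12, 1/3)
2·[BAK] = -5/4, 2·[AYB] = -1/6
[BAK]:[AYB] = -5/4:-1/6 = 15/2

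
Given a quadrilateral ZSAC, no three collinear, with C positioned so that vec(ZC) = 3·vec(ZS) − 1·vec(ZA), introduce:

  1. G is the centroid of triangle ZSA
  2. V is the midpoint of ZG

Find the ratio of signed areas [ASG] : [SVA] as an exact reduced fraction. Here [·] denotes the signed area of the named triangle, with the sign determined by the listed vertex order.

[ASG]:[SVA] = 1/2

Work in coordinates with Z = (0, 0), S = (1, 0), A = (0, 1), C = (3, -1).
1. G is the centroid of triangle ZSA ⇒ G = (1/3, 1/3)
2. V is the midpoint of ZG ⇒ V = (1/6, 1/6)
2·[ASG] = -1/3, 2·[SVA] = -2/3
[ASG]:[SVA] = -1/3:-2/3 = 1/2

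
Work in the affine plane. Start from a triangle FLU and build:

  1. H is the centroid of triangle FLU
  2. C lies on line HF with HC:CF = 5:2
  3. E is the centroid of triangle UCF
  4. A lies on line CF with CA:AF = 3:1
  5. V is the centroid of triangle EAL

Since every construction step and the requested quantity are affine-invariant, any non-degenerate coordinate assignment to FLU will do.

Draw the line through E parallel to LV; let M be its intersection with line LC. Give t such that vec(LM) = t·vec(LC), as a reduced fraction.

t = -2

Set F = (0, 0), L = (1, 0), U = (0, 1); any affine frame gives the same invariant.
1. H is the centroid of triangle FLU ⇒ H = (1/3, 1/3)
2. C lies on line HF with HC:CF = 5:2 ⇒ C = (2/21, 2/21)
3. E is the centroid of triangle UCF ⇒ E = (2/63, 23/63)
4. A lies on line CF with CA:AF = 3:1 ⇒ A = (1/42, 1/42)
5. V is the centroid of triangle EAL ⇒ V = (19/54, 7/54)
through E parallel to LV: direction (-35/54, 7/54); meets LC at M = (59/21, -4/21)
M = L + t·(C−L) with t = -2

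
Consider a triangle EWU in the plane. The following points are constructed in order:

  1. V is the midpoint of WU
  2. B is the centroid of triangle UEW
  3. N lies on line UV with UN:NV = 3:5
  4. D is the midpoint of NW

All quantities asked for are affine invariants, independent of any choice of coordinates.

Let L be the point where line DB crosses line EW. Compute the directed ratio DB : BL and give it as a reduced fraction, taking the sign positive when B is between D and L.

DB:BL = 7/32

Work in coordinates with E = (0, 0), W = (1, 0), U = (0, 1).
1. V is the midpoint of WU ⇒ V = (1/2, 1/2)
2. B is the centroid of triangle UEW ⇒ B = (1/3, 1/3)
3. N lies on line UV with UN:NV = 3:5 ⇒ N = (3/16, 13/16)
4. D is the midpoint of NW ⇒ D = (19/32, 13/32)
line DB meets EW at L = (-6/7, 0)
B = D + t·(L−D) with t = 7/39, so DB:BL = 7/39:32/39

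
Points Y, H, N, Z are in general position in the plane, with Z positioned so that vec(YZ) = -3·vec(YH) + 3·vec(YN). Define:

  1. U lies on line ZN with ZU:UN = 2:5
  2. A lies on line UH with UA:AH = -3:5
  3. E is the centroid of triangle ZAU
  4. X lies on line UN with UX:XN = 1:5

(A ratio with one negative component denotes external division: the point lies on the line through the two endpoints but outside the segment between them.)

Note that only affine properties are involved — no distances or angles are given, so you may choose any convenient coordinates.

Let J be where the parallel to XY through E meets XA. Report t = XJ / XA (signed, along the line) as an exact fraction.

t = 161/351

Set Y = (0, 0), H = (1, 0), N = (0, 1), Z = (-3, 3); any affine frame gives the same invariant.
1. U lies on line ZN with ZU:UN = 2:5 ⇒ U = (-15/7, 17/7)
2. A lies on line UH with UA:AH = -3:5 ⇒ A = (-48/7, 85/14)
3. E is the centroid of triangle ZAU ⇒ E = (-4, 23/6)
4. X lies on line UN with UX:XN = 1:5 ⇒ X = (-25/14, 46/21)
through E parallel to XY: direction (25/14, -46/21); meets XA at J = (-10103/2457, 58535/14742)
J = X + t·(A−X) with t = 161/351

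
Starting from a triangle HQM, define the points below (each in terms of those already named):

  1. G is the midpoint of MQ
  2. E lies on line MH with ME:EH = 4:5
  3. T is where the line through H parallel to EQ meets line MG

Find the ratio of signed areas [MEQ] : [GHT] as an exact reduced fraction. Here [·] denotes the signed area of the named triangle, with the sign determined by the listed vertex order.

Set H = (0, 0), Q = (1, 0), M = (0, 1); any affine frame gives the same invariant.
1. G is the midpoint of MQ ⇒ G = (1/2, 1/2)
2. E lies on line MH with ME:EH = 4:5 ⇒ E = (0, 5/9)
3. T is where the line through H parallel to EQ meets line MG ⇒ T = (9/4, -5/4)
2·[MEQ] = 4/9, 2·[GHT] = 7/4
[MEQ]:[GHT] = 4/9:7/4 = 16/63

[MEQ]:[GHT] = 16/63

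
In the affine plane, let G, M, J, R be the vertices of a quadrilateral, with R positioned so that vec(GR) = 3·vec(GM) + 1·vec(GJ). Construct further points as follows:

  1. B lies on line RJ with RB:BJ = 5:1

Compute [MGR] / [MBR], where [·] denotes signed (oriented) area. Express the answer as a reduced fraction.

Choose coordinates G = (0, 0), M = (1, 0), J = (0, 1), R = (3, 1).
1. B lies on line RJ with RB:BJ = 5:1 ⇒ B = (1/2, 1)
2·[MGR] = -1, 2·[MBR] = -5/2
[MGR]:[MBR] = -1:-5/2 = 2/5

[MGR]:[MBR] = 2/5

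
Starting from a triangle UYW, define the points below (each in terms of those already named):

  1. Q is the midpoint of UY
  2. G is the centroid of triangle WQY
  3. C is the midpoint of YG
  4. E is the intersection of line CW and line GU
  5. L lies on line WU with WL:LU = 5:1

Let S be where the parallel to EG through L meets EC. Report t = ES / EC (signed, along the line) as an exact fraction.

t = -1/2

Work in coordinates with U = (0, 0), Y = (1, 0), W = (0, 1).
1. Q is the midpoint of UY ⇒ Q = (1/2, 0)
2. G is the centroid of triangle WQY ⇒ G = (1/2, 1/3)
3. C is the midpoint of YG ⇒ C = (3/4, 1/6)
4. E is the intersection of line CW and line GU ⇒ E = (9/16, 3/8)
5. L lies on line WU with WL:LU = 5:1 ⇒ L = (0, 1/6)
through L parallel to EG: direction (-1/16, -1/24); meets EC at S = (15/32, 23/48)
S = E + t·(C−E) with t = -1/2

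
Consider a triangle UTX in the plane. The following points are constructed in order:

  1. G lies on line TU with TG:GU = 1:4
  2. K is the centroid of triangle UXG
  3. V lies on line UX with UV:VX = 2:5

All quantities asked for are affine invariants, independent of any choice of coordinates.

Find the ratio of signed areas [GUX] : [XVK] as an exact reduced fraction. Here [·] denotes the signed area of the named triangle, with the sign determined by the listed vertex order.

[GUX]:[XVK] = -21/5

Assign U = (0, 0), T = (1, 0), X = (0, 1) — the answer is frame-independent, so this choice is without loss of generality.
1. G lies on line TU with TG:GU = 1:4 ⇒ G = (4/5, 0)
2. K is the centroid of triangle UXG ⇒ K = (4/15, 1/3)
3. V lies on line UX with UV:VX = 2:5 ⇒ V = (0, 2/7)
2·[GUX] = -4/5, 2·[XVK] = 4/21
[GUX]:[XVK] = -4/5:4/21 = -21/5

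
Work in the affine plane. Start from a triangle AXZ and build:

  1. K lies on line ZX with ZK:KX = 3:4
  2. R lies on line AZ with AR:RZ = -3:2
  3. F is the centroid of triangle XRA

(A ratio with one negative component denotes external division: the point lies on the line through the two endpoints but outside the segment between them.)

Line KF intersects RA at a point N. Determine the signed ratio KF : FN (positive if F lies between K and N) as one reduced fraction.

Set A = (0, 0), X = (1, 0), Z = (0, 1); any affine frame gives the same invariant.
1. K lies on line ZX with ZK:KX = 3:4 ⇒ K = (3/7, 4/7)
2. R lies on line AZ with AR:RZ = -3:2 ⇒ R = (0, 3)
3. F is the centroid of triangle XRA ⇒ F = (1/3, 1)
line KF meets RA at N = (0, 5/2)
F = K + t·(N−K) with t = 2/9, so KF:FN = 2/9:7/9

KF:FN = 2/7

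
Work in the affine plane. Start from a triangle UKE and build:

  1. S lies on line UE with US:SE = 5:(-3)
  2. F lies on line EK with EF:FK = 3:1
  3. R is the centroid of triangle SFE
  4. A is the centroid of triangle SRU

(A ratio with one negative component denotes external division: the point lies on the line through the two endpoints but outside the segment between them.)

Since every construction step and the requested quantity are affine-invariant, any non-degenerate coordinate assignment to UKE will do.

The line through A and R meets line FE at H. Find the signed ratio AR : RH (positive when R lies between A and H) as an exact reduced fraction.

AR:RH = -1/3

Assign U = (0, 0), K = (1, 0), E = (0, 1) — the answer is frame-independent, so this choice is without loss of generality.
1. S lies on line UE with US:SE = 5:(-3) ⇒ S = (0, 5/2)
2. F lies on line EK with EF:FK = 3:1 ⇒ F = (3/4, 1/4)
3. R is the centroid of triangle SFE ⇒ R = (1/4, 5/4)
4. A is the centroid of triangle SRU ⇒ A = (1/12, 5/4)
line AR meets FE at H = (-1/4, 5/4)
R = A + t·(H−A) with t = -1/2, so AR:RH = -1/2:3/2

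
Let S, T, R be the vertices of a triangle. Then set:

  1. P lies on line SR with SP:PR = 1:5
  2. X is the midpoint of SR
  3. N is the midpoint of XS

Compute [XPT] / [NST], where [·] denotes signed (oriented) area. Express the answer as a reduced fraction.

[XPT]:[NST] = 4/3

Set S = (0, 0), T = (1, 0), R = (0, 1); any affine frame gives the same invariant.
1. P lies on line SR with SP:PR = 1:5 ⇒ P = (0, 1/6)
2. X is the midpoint of SR ⇒ X = (0, 1/2)
3. N is the midpoint of XS ⇒ N = (0, 1/4)
2·[XPT] = 1/3, 2·[NST] = 1/4
[XPT]:[NST] = 1/3:1/4 = 4/3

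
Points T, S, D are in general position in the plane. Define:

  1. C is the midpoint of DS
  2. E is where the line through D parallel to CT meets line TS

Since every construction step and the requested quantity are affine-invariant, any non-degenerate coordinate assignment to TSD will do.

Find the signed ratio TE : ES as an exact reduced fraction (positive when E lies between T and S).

TE:ES = -1/2

Set T = (0, 0), S = (1, 0), D = (0, 1); any affine frame gives the same invariant.
1. C is the midpoint of DS ⇒ C = (1/2, 1/2)
2. E is where the line through D parallel to CT meets line TS ⇒ E = (-1, 0)
E = T + t·(S−T) with t = -1, so TE:ES = t:(1−t) = -1:2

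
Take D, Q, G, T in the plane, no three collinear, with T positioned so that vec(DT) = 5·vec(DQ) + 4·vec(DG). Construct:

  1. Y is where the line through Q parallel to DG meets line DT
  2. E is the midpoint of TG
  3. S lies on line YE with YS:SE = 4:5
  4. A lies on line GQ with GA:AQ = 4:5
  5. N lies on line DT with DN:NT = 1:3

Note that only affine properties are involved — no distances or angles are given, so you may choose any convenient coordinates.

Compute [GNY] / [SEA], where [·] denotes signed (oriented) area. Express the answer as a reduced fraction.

Choose coordinates D = (0, 0), Q = (1, 0), G = (0, 1), T = (5, 4).
1. Y is where the line through Q parallel to DG meets line DT ⇒ Y = (1, 4/5)
2. E is the midpoint of TG ⇒ E = (5/2, 5/2)
3. S lies on line YE with YS:SE = 4:5 ⇒ S = (5/3, 14/9)
4. A lies on line GQ with GA:AQ = 4:5 ⇒ A = (4/9, 5/9)
5. N lies on line DT with DN:NT = 1:3 ⇒ N = (5/4, 1)
2·[GNY] = -1/4, 2·[SEA] = 26/81
[GNY]:[SEA] = -1/4:26/81 = -81/104

[GNY]:[SEA] = -81/104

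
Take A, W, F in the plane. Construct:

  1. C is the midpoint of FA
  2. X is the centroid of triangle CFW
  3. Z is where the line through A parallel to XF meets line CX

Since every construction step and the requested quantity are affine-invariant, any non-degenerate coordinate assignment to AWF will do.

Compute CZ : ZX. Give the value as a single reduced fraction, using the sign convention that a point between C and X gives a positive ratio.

Work in coordinates with A = (0, 0), W = (1, 0), F = (0, 1).
1. C is the midpoint of FA ⇒ C = (0, 1/2)
2. X is the centroid of triangle CFW ⇒ X = (1/3, 1/2)
3. Z is where the line through A parallel to XF meets line CX ⇒ Z = (-1/3, 1/2)
Z = C + t·(X−C) with t = -1, so CZ:ZX = t:(1−t) = -1:2

CZ:ZX = -1/2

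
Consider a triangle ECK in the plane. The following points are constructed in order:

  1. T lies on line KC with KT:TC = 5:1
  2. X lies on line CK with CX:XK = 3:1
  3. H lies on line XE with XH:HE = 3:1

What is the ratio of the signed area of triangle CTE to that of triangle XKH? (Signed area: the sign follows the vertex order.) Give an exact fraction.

Work in coordinates with E = (0, 0), C = (1, 0), K = (0, 1).
1. T lies on line KC with KT:TC = 5:1 ⇒ T = (5/6, 1/6)
2. X lies on line CK with CX:XK = 3:1 ⇒ X = (1/4, 3/4)
3. H lies on line XE with XH:HE = 3:1 ⇒ H = (1/16, 3/16)
2·[CTE] = 1/6, 2·[XKH] = 3/16
[CTE]:[XKH] = 1/6:3/16 = 8/9

[CTE]:[XKH] = 8/9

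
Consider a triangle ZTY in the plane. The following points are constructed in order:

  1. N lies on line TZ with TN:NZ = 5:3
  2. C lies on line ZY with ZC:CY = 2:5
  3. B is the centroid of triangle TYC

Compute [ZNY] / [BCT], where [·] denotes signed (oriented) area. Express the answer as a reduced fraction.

Choose coordinates Z = (0, 0), T = (1, 0), Y = (0, 1).
1. N lies on line TZ with TN:NZ = 5:3 ⇒ N = (3/8, 0)
2. C lies on line ZY with ZC:CY = 2:5 ⇒ C = (0, 2/7)
3. B is the centroid of triangle TYC ⇒ B = (1/3, 3/7)
2·[ZNY] = 3/8, 2·[BCT] = 5/21
[ZNY]:[BCT] = 3/8:5/21 = 63/40

[ZNY]:[BCT] = 63/40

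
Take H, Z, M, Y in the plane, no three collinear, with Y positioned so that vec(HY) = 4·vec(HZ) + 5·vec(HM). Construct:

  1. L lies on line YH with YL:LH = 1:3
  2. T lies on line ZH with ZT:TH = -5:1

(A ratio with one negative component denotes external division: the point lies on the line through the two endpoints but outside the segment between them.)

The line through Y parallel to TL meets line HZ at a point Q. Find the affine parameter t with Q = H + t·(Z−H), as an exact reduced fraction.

t = -1/3

Work in coordinates with H = (0, 0), Z = (1, 0), M = (0, 1), Y = (4, 5).
1. L lies on line YH with YL:LH = 1:3 ⇒ L = (3, 15/4)
2. T lies on line ZH with ZT:TH = -5:1 ⇒ T = (-1/4, 0)
through Y parallel to TL: direction (13/4, 15/4); meets HZ at Q = (-1/3, 0)
Q = H + t·(Z−H) with t = -1/3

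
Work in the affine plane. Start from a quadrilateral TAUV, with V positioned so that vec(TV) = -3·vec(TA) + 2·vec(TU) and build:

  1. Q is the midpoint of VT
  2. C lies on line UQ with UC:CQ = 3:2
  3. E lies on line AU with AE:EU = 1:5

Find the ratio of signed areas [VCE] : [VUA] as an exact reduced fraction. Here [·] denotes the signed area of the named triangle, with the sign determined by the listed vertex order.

Assign T = (0, 0), A = (1, 0), U = (0, 1), V = (-3, 2) — the answer is frame-independent, so this choice is without loss of generality.
1. Q is the midpoint of VT ⇒ Q = (-3/2, 1)
2. C lies on line UQ with UC:CQ = 3:2 ⇒ C = (-9/10, 1)
3. E lies on line AU with AE:EU = 1:5 ⇒ E = (5/6, 1/6)
2·[VCE] = -1/60, 2·[VUA] = -2
[VCE]:[VUA] = -1/60:-2 = 1/120

[VCE]:[VUA] = 1/120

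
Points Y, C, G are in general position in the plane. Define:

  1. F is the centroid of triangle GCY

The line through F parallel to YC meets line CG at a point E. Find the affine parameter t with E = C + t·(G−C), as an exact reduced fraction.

Work in coordinates with Y = (0, 0), C = (1, 0), G = (0, 1).
1. F is the centroid of triangle GCY ⇒ F = (1/3, 1/3)
through F parallel to YC: direction (1, 0); meets CG at E = (2/3, 1/3)
E = C + t·(G−C) with t = 1/3

t = 1/3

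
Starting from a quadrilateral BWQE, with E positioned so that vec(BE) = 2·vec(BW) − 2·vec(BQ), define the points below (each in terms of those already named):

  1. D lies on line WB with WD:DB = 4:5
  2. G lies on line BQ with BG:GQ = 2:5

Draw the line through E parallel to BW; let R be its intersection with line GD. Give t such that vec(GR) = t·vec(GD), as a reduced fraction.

Assign B = (0, 0), W = (1, 0), Q = (0, 1), E = (2, -2) — the answer is frame-independent, so this choice is without loss of generality.
1. D lies on line WB with WD:DB = 4:5 ⇒ D = (5/9, 0)
2. G lies on line BQ with BG:GQ = 2:5 ⇒ G = (0, 2/7)
through E parallel to BW: direction (1, 0); meets GD at R = (40/9, -2)
R = G + t·(D−G) with t = 8

t = 8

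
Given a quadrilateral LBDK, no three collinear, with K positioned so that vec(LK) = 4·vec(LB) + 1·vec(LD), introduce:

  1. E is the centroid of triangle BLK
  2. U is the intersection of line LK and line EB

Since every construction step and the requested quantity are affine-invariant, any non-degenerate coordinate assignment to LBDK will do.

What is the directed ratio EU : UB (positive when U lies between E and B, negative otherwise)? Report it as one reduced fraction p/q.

Choose coordinates L = (0, 0), B = (1, 0), D = (0, 1), K = (4, 1).
1. E is the centroid of triangle BLK ⇒ E = (5/3, 1/3)
2. U is the intersection of line LK and line EB ⇒ U = (2, 1/2)
U = E + t·(B−E) with t = -1/2, so EU:UB = t:(1−t) = -1/2:3/2

EU:UB = -1/3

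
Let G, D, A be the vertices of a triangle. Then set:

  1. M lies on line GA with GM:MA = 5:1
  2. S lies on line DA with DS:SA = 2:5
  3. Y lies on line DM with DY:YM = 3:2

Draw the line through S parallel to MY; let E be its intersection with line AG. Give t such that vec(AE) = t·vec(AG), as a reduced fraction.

t = 5/42

Work in coordinates with G = (0, 0), D = (1, 0), A = (0, 1).
1. M lies on line GA with GM:MA = 5:1 ⇒ M = (0, 5/6)
2. S lies on line DA with DS:SA = 2:5 ⇒ S = (5/7, 2/7)
3. Y lies on line DM with DY:YM = 3:2 ⇒ Y = (2/5, 1/2)
through S parallel to MY: direction (2/5, -1/3); meets AG at E = (0, 37/42)
E = A + t·(G−A) with t = 5/42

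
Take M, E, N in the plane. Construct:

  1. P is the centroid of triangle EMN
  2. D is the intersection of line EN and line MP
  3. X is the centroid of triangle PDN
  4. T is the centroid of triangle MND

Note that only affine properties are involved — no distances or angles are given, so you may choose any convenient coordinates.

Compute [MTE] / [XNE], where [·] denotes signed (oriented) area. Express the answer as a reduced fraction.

Choose coordinates M = (0, 0), E = (1, 0), N = (0, 1).
1. P is the centroid of triangle EMN ⇒ P = (1/3, 1/3)
2. D is the intersection of line EN and line MP ⇒ D = (1/2, 1/2)
3. X is the centroid of triangle PDN ⇒ X = (5/18, 11/18)
4. T is the centroid of triangle MND ⇒ T = (1/6, 1/2)
2·[MTE] = -1/2, 2·[XNE] = -1/9
[MTE]:[XNE] = -1/2:-1/9 = 9/2

[MTE]:[XNE] = 9/2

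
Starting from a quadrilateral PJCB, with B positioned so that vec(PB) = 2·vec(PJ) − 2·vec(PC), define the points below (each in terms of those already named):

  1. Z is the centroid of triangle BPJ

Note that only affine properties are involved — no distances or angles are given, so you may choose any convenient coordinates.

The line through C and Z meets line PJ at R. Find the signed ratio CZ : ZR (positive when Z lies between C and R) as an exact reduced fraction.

Choose coordinates P = (0, 0), J = (1, 0), C = (0, 1), B = (2, -2).
1. Z is the centroid of triangle BPJ ⇒ Z = (1, -2/3)
line CZ meets PJ at R = (3/5, 0)
Z = C + t·(R−C) with t = 5/3, so CZ:ZR = 5/3:-2/3

CZ:ZR = -5/2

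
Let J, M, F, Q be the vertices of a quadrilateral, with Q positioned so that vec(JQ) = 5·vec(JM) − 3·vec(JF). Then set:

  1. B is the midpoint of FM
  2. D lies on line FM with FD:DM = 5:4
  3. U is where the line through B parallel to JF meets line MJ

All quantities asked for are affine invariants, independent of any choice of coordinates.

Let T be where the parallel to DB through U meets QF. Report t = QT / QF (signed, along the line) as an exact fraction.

t = 3/2

Choose coordinates J = (0, 0), M = (1, 0), F = (0, 1), Q = (5, -3).
1. B is the midpoint of FM ⇒ B = (1/2, 1/2)
2. D lies on line FM with FD:DM = 5:4 ⇒ D = (5/9, 4/9)
3. U is where the line through B parallel to JF meets line MJ ⇒ U = (1/2, 0)
through U parallel to DB: direction (-1/18, 1/18); meets QF at T = (-5/2, 3)
T = Q + t·(F−Q) with t = 3/2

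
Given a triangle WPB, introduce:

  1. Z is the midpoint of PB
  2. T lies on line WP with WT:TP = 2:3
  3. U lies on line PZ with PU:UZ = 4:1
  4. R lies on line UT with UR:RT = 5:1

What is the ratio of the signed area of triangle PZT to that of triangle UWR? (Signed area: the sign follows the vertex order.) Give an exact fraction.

[PZT]:[UWR] = 9/4

Choose coordinates W = (0, 0), P = (1, 0), B = (0, 1).
1. Z is the midpoint of PB ⇒ Z = (1/2, 1/2)
2. T lies on line WP with WT:TP = 2:3 ⇒ T = (2/5, 0)
3. U lies on line PZ with PU:UZ = 4:1 ⇒ U = (3/5, 2/5)
4. R lies on line UT with UR:RT = 5:1 ⇒ R = (13/30, 1/15)
2·[PZT] = 3/10, 2·[UWR] = 2/15
[PZT]:[UWR] = 3/10:2/15 = 9/4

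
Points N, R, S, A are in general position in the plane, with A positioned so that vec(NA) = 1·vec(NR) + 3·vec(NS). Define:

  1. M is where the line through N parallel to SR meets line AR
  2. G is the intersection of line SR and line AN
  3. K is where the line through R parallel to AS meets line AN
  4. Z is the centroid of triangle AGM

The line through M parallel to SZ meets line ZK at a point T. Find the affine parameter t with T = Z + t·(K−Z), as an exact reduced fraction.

t = 17/65

Set N = (0, 0), R = (1, 0), S = (0, 1), A = (1, 3); any affine frame gives the same invariant.
1. M is where the line through N parallel to SR meets line AR ⇒ M = (1, -1)
2. G is the intersection of line SR and line AN ⇒ G = (1/4, 3/4)
3. K is where the line through R parallel to AS meets line AN ⇒ K = (-2, -6)
4. Z is the centroid of triangle AGM ⇒ Z = (3/4, 11/12)
through M parallel to SZ: direction (3/4, -1/12); meets ZK at T = (2/65, -58/65)
T = Z + t·(K−Z) with t = 17/65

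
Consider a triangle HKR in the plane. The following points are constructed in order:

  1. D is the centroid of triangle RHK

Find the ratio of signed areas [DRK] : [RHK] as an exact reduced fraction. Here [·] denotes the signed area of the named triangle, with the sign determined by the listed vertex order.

[DRK]:[RHK] = -1/3

Work in coordinates with H = (0, 0), K = (1, 0), R = (0, 1).
1. D is the centroid of triangle RHK ⇒ D = (1/3, 1/3)
2·[DRK] = -1/3, 2·[RHK] = 1
[DRK]:[RHK] = -1/3:1 = -1/3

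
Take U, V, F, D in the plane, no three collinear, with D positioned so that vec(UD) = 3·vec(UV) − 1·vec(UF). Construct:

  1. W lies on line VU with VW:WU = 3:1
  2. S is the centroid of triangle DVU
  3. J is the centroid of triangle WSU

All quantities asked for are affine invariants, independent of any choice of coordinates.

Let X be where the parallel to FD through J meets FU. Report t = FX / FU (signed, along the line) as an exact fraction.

t = 41/54

Assign U = (0, 0), V = (1, 0), F = (0, 1), D = (3, -1) — the answer is frame-independent, so this choice is without loss of generality.
1. W lies on line VU with VW:WU = 3:1 ⇒ W = (1/4, 0)
2. S is the centroid of triangle DVU ⇒ S = (4/3, -1/3)
3. J is the centroid of triangle WSU ⇒ J = (19/36, -1/9)
through J parallel to FD: direction (3, -2); meets FU at X = (0, 13/54)
X = F + t·(U−F) with t = 41/54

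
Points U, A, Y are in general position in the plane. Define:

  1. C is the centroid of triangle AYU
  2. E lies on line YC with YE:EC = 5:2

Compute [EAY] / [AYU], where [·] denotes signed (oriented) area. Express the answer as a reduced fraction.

[EAY]:[AYU] = 5/21

Work in coordinates with U = (0, 0), A = (1, 0), Y = (0, 1).
1. C is the centroid of triangle AYU ⇒ C = (1/3, 1/3)
2. E lies on line YC with YE:EC = 5:2 ⇒ E = (5/21, 11/21)
2·[EAY] = 5/21, 2·[AYU] = 1
[EAY]:[AYU] = 5/21:1 = 5/21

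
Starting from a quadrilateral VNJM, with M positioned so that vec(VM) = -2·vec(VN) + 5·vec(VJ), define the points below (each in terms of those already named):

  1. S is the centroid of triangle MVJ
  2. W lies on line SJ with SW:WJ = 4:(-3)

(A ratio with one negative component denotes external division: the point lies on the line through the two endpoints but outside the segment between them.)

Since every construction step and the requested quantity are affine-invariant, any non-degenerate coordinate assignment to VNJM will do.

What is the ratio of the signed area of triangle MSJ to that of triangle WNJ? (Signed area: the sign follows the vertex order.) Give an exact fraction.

Assign V = (0, 0), N = (1, 0), J = (0, 1), M = (-2, 5) — the answer is frame-independent, so this choice is without loss of generality.
1. S is the centroid of triangle MVJ ⇒ S = (-2/3, 2)
2. W lies on line SJ with SW:WJ = 4:(-3) ⇒ W = (2, -2)
2·[MSJ] = 2/3, 2·[WNJ] = 1
[MSJ]:[WNJ] = 2/3:1 = 2/3

[MSJ]:[WNJ] = 2/3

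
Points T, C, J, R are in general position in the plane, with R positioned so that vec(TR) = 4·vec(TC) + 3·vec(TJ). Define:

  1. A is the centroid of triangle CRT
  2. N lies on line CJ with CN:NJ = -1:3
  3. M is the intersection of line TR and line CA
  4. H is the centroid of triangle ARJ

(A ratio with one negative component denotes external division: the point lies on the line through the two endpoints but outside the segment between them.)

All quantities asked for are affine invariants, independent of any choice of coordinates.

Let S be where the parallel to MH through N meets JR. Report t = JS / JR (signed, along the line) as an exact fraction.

t = 3/32

Choose coordinates T = (0, 0), C = (1, 0), J = (0, 1), R = (4, 3).
1. A is the centroid of triangle CRT ⇒ A = (5/3, 1)
2. N lies on line CJ with CN:NJ = -1:3 ⇒ N = (3/2, -1/2)
3. M is the intersection of line TR and line CA ⇒ M = (2, 3/2)
4. H is the centroid of triangle ARJ ⇒ H = (17/9, 5/3)
through N parallel to MH: direction (-1/9, 1/6); meets JR at S = (3/8, 19/16)
S = J + t·(R−J) with t = 3/32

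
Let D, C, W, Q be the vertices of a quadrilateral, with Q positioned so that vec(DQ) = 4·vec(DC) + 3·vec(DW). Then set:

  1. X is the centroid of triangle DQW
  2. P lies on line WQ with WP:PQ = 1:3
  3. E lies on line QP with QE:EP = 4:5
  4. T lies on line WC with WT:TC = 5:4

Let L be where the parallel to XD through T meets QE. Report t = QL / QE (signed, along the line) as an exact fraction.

Work in coordinates with D = (0, 0), C = (1, 0), W = (0, 1), Q = (4, 3).
1. X is the centroid of triangle DQW ⇒ X = (4/3, 4/3)
2. P lies on line WQ with WP:PQ = 1:3 ⇒ P = (1, 3/2)
3. E lies on line QP with QE:EP = 4:5 ⇒ E = (8/3, 7/3)
4. T lies on line WC with WT:TC = 5:4 ⇒ T = (5/9, 4/9)
through T parallel to XD: direction (-4/3, -4/3); meets QE at L = (20/9, 19/9)
L = Q + t·(E−Q) with t = 4/3

t = 4/3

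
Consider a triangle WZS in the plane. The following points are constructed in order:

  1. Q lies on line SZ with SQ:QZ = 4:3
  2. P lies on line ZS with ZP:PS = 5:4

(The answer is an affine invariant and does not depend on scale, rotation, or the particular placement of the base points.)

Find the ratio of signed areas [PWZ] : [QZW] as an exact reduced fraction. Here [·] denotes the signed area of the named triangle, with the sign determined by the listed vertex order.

[PWZ]:[QZW] = -35/27

Choose coordinates W = (0, 0), Z = (1, 0), S = (0, 1).
1. Q lies on line SZ with SQ:QZ = 4:3 ⇒ Q = (4/7, 3/7)
2. P lies on line ZS with ZP:PS = 5:4 ⇒ P = (4/9, 5/9)
2·[PWZ] = 5/9, 2·[QZW] = -3/7
[PWZ]:[QZW] = 5/9:-3/7 = -35/27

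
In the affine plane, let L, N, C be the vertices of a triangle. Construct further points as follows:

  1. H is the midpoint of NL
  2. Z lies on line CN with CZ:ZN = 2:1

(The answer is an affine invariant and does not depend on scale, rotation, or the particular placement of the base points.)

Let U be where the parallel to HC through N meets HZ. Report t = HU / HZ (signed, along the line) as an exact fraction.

Assign L = (0, 0), N = (1, 0), C = (0, 1) — the answer is frame-independent, so this choice is without loss of generality.
1. H is the midpoint of NL ⇒ H = (1/2, 0)
2. Z lies on line CN with CZ:ZN = 2:1 ⇒ Z = (2/3, 1/3)
through N parallel to HC: direction (-1/2, 1); meets HZ at U = (3/4, 1/2)
U = H + t·(Z−H) with t = 3/2

t = 3/2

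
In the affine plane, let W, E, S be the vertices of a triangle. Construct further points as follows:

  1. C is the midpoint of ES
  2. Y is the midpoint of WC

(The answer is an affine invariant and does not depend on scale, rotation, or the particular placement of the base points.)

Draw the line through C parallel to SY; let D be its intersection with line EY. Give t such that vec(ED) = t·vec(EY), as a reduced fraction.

t = 1/2

Work in coordinates with W = (0, 0), E = (1, 0), S = (0, 1).
1. C is the midpoint of ES ⇒ C = (1/2, 1/2)
2. Y is the midpoint of WC ⇒ Y = (1/4, 1/4)
through C parallel to SY: direction (1/4, -3/4); meets EY at D = (5/8, 1/8)
D = E + t·(Y−E) with t = 1/2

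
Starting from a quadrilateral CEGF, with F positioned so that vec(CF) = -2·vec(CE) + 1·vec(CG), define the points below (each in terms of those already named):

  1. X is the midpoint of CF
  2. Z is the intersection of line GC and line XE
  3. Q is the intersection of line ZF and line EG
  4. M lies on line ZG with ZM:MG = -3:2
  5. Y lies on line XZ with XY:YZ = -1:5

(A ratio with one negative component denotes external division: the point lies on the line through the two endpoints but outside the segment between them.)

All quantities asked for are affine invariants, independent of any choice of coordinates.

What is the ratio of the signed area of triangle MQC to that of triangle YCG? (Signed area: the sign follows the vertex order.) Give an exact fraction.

Choose coordinates C = (0, 0), E = (1, 0), G = (0, 1), F = (-2, 1).
1. X is the midpoint of CF ⇒ X = (-1, 1/2)
2. Z is the intersection of line GC and line XE ⇒ Z = (0, 1/4)
3. Q is the intersection of line ZF and line EG ⇒ Q = (6/5, -1/5)
4. M lies on line ZG with ZM:MG = -3:2 ⇒ M = (0, 5/2)
5. Y lies on line XZ with XY:YZ = -1:5 ⇒ Y = (-5/4, 9/16)
2·[MQC] = -3, 2·[YCG] = 5/4
[MQC]:[YCG] = -3:5/4 = -12/5

[MQC]:[YCG] = -12/5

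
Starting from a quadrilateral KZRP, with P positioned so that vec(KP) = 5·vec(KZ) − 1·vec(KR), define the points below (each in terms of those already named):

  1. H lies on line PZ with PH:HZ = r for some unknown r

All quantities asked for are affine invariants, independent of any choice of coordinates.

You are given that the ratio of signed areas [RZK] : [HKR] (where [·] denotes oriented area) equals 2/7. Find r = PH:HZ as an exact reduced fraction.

r = 3/5

Set K = (0, 0), Z = (1, 0), R = (0, 1), P = (5, -1); any affine frame gives the same invariant.
1. With PH:HZ = r, write λ = r/(r+1) so H = P + λ·(Z−P); H is affine-linear in λ
Every point depending on H is an affine combination of H and λ-independent points, so each such coordinate is linear in λ; the λ² term in each signed area is a multiple of (Z−P)×(Z−P) = 0, so 2·[RZK] and 2·[HKR] are each linear in λ. Evaluating at λ=0 and λ=1:
  2·[RZK] = -1,   2·[HKR] = 4·λ − 5
So [RZK]:[HKR] = (-1) / (4·λ − 5). Setting this equal to 2/7:
  -1 = 2/7·(4·λ − 5)  ⇒  λ = 3/8
Then r = λ/(1−λ) = (3/8)/(5/8) = 3/5. Check: with r = 3/5, H = (7/2, -5/8) and [RZK]:[HKR] = 2/7 as required.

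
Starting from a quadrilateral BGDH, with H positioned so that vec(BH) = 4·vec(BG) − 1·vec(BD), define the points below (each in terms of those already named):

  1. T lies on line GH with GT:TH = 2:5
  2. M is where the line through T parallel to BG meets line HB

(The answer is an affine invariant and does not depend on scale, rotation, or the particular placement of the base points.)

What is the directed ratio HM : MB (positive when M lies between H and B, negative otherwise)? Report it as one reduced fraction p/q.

HM:MB = 5/2

Work in coordinates with B = (0, 0), G = (1, 0), D = (0, 1), H = (4, -1).
1. T lies on line GH with GT:TH = 2:5 ⇒ T = (13/7, -2/7)
2. M is where the line through T parallel to BG meets line HB ⇒ M = (8/7, -2/7)
M = H + t·(B−H) with t = 5/7, so HM:MB = t:(1−t) = 5/7:2/7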